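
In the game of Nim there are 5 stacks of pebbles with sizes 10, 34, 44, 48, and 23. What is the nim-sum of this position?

35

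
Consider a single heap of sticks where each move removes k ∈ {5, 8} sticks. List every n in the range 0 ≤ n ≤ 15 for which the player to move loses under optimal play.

Build the Grundy sequence with g(k) = mex{g(k−s) : s ∈ {5, 8}, s ≤ k}:
k:     0  1  2  3  4  5  6  7  8  9 10 11 12 13 14 15
g(k):  0  0  0  0  0  1  1  1  1  1  2  2  2  0  0  0
The P-positions (g = 0) in 0..15 are 0, 1, 2, 3, 4, 13, 14, 15.

0, 1, 2, 3, 4, 13, 14, 15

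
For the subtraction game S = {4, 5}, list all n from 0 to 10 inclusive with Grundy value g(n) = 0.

Grundy values for subtraction set {4, 5}:
g(0) = mex{} = 0
g(1) = mex{} = 0
g(2) = mex{} = 0
g(3) = mex{} = 0
g(4) = mex{0} = 1
g(5) = mex{0} = 1
g(6) = mex{0} = 1
g(7) = mex{0} = 1
g(8) = mex{0,1} = 2
g(9) = mex{1} = 0
g(10) = mex{1} = 0
The P-positions (g = 0) in 0..10 are 0, 1, 2, 3, 9, 10.

0, 1, 2, 3, 9, 10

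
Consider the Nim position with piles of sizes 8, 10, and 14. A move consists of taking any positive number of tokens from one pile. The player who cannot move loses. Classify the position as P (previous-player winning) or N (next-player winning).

Compute the nim-sum pairwise:
8 ^ 10 = 2
2 ^ 14 = 12
The nim-sum is 12 ≠ 0, so this is an N-position: the player to move can win.

N-position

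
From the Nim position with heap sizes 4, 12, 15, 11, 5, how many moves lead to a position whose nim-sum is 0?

3

Compute the nim-sum pairwise:
4 XOR 12 = 8
8 XOR 15 = 7
7 XOR 11 = 12
12 XOR 5 = 9
The overall nim-sum is X = 9. A heap of size p has a winning move iff p XOR X < p (reduce it to p XOR X).
  4: 4 XOR 9 = 13 ≥ 4 — no move.
  12: 12 XOR 9 = 5 < 12 — winning move (to 5).
  15: 15 XOR 9 = 6 < 15 — winning move (to 6).
  11: 11 XOR 9 = 2 < 11 — winning move (to 2).
  5: 5 XOR 9 = 12 ≥ 5 — no move.
That gives 3 winning moves.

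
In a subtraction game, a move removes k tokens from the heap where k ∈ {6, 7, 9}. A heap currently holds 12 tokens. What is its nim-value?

2

Compute g(0), g(1), … for moves {6, 7, 9}:
g(0) = mex{} = 0
g(1) = mex{} = 0
g(2) = mex{} = 0
g(3) = mex{} = 0
g(4) = mex{} = 0
g(5) = mex{} = 0
g(6) = mex{0} = 1
g(7) = mex{0} = 1
g(8) = mex{0} = 1
g(9) = mex{0} = 1
g(10) = mex{0} = 1
g(11) = mex{0} = 1
g(12) = mex{0,1} = 2
So g(12) = 2.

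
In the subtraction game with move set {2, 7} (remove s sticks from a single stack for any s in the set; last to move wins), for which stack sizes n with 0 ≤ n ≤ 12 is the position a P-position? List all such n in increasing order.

0, 1, 4, 5, 9, 10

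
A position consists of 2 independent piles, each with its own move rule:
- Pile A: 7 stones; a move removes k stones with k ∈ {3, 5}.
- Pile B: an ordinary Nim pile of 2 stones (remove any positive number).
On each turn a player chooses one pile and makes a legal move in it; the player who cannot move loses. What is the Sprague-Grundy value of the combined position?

0

Build the Grundy sequence for pile A with g(k) = mex{g(k−s) : s ∈ {3, 5}, s ≤ k}:
g(0) = mex{} = 0
g(1) = mex{} = 0
g(2) = mex{} = 0
g(3) = mex{0} = 1
g(4) = mex{0} = 1
g(5) = mex{0} = 1
g(6) = mex{0,1} = 2
g(7) = mex{0,1} = 2
So g(7) = 2.
Pile B is a plain Nim pile of size 2, so its Grundy value is 2.
The value of a disjunctive sum is the nim-sum of the parts.
Combined value = 2 XOR 2 = 0.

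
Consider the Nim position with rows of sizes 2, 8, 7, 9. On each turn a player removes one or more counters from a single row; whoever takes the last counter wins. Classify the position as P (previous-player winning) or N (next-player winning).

Compute the nim-sum pairwise:
2 ⊕ 8 = 10
10 ⊕ 7 = 13
13 ⊕ 9 = 4
The nim-sum is 4 ≠ 0, so this is an N-position: the player to move can win.

N-position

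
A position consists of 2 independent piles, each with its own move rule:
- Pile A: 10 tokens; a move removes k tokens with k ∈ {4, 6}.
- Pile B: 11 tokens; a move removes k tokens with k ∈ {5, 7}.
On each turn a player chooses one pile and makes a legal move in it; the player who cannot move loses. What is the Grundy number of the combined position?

2

Grundy values for pile A (subtraction set {4, 6}):
g(0) = mex{} = 0
g(1) = mex{} = 0
g(2) = mex{} = 0
g(3) = mex{} = 0
g(4) = mex{0} = 1
g(5) = mex{0} = 1
g(6) = mex{0} = 1
g(7) = mex{0} = 1
g(8) = mex{0,1} = 2
g(9) = mex{0,1} = 2
g(10) = mex{1} = 0
So g(10) = 0.
Grundy values for pile B (subtraction set {5, 7}):
g(0) = mex{} = 0
g(1) = mex{} = 0
g(2) = mex{} = 0
g(3) = mex{} = 0
g(4) = mex{} = 0
g(5) = mex{0} = 1
g(6) = mex{0} = 1
g(7) = mex{0} = 1
g(8) = mex{0} = 1
g(9) = mex{0} = 1
g(10) = mex{0,1} = 2
g(11) = mex{0,1} = 2
So g(11) = 2.
The value of a disjunctive sum is the nim-sum of the parts.
Combined value = 0 XOR 2 = 2.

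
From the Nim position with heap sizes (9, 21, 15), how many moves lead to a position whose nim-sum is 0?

Nim-sum: 9 ^ 21 ^ 15 = 19.
The overall nim-sum is X = 19. A heap of size p has a winning move iff p XOR X < p (reduce it to p XOR X).
  9: 9 XOR 19 = 26 ≥ 9 — no move.
  21: 21 XOR 19 = 6 < 21 — winning move (to 6).
  15: 15 XOR 19 = 28 ≥ 15 — no move.
That gives 1 winning move.

1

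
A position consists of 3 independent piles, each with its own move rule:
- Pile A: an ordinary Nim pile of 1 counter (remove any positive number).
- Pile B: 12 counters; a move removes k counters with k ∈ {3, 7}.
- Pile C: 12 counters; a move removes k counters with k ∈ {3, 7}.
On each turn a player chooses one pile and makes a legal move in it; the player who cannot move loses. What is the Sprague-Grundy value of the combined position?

1

Pile A is a plain Nim pile of size 1, so its Grundy value is 1.
Grundy values for pile B (subtraction set {3, 7}):
g(0) = mex{} = 0
g(1) = mex{} = 0
g(2) = mex{} = 0
g(3) = mex{0} = 1
g(4) = mex{0} = 1
g(5) = mex{0} = 1
g(6) = mex{1} = 0
g(7) = mex{0,1} = 2
g(8) = mex{0,1} = 2
g(9) = mex{0} = 1
g(10) = mex{1,2} = 0
g(11) = mex{1,2} = 0
g(12) = mex{1} = 0
So g(12) = 0.
For pile C, compute g(0), g(1), … with moves {3, 7}:
k:     0  1  2  3  4  5  6  7  8  9 10 11 12
g(k):  0  0  0  1  1  1  0  2  2  1  0  0  0
So g(12) = 0.
By the Sprague-Grundy theorem, the Grundy value of a sum of independent games is the XOR of the component values.
Combined value = 1 XOR 0 XOR 0 = 1.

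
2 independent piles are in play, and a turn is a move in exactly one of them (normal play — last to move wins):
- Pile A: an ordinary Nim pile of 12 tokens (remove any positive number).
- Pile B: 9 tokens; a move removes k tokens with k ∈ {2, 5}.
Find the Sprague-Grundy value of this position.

13

Pile A is a plain Nim pile of size 12, so its Grundy value is 12.
For pile B, compute g(0), g(1), … with moves {2, 5}:
g(0) = mex{} = 0
g(1) = mex{} = 0
g(2) = mex{0} = 1
g(3) = mex{0} = 1
g(4) = mex{1} = 0
g(5) = mex{0,1} = 2
g(6) = mex{0} = 1
g(7) = mex{1,2} = 0
g(8) = mex{1} = 0
g(9) = mex{0} = 1
So g(9) = 1.
By the Sprague-Grundy theorem, the Grundy value of a sum of independent games is the XOR of the component values.
Combined value = 12 ⊕ 1 = 13.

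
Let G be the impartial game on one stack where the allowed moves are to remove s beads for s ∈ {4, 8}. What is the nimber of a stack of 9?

2

Grundy values for subtraction set {4, 8}:
k:     0  1  2  3  4  5  6  7  8  9
g(k):  0  0  0  0  1  1  1  1  2  2
So g(9) = 2.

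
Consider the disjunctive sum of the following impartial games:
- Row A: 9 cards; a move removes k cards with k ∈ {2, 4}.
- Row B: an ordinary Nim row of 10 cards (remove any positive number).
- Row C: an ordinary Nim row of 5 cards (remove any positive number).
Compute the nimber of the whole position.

14

For row A, compute g(0), g(1), … with moves {2, 4}:
g(0) = mex{} = 0
g(1) = mex{} = 0
g(2) = mex{0} = 1
g(3) = mex{0} = 1
g(4) = mex{0,1} = 2
g(5) = mex{0,1} = 2
g(6) = mex{1,2} = 0
g(7) = mex{1,2} = 0
g(8) = mex{0,2} = 1
g(9) = mex{0,2} = 1
So g(9) = 1.
Row B is a plain Nim row of size 10, so its Grundy value is 10.
Row C is a plain Nim row of size 5, so its Grundy value is 5.
By the Sprague-Grundy theorem, the Grundy value of a sum of independent games is the XOR of the component values.
Combined value = 1 ⊕ 10 ⊕ 5 = 14.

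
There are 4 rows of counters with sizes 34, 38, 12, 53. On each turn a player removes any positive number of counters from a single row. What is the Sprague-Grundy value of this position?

61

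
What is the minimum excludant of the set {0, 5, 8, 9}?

1

0 is in the set but 1 is not, so the mex is 1.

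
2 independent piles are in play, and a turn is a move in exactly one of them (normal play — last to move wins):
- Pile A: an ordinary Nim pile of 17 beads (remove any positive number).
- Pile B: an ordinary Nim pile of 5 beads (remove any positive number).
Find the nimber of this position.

20

Pile A is a plain Nim pile of size 17, so its Grundy value is 17.
Pile B is a plain Nim pile of size 5, so its Grundy value is 5.
By the Sprague-Grundy theorem, the Grundy value of a sum of independent games is the XOR of the component values.
Combined value = 17 ⊕ 5 = 20.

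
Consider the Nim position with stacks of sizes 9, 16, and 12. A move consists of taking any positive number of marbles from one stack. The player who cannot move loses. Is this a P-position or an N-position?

N-position

Bitwise XOR of the heap sizes:
  01001  (9)
  10000  (16)
  01100  (12)
  -----
  10101  (21)
The nim-sum is 21 ≠ 0, so this is an N-position: the player to move can win.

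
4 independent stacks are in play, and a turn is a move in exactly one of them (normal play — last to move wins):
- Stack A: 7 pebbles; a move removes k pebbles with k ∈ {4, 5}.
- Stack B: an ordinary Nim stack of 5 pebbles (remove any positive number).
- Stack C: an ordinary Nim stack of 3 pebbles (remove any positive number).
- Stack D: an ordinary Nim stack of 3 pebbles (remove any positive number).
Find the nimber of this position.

4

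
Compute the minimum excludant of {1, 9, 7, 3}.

0

0 is not in the set, so the mex is 0.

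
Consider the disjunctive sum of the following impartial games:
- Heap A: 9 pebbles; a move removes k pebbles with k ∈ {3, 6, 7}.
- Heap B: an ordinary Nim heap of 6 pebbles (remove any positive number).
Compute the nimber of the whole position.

Build the Grundy sequence for heap A with g(k) = mex{g(k−s) : s ∈ {3, 6, 7}, s ≤ k}:
g(0) = mex{} = 0
g(1) = mex{} = 0
g(2) = mex{} = 0
g(3) = mex{0} = 1
g(4) = mex{0} = 1
g(5) = mex{0} = 1
g(6) = mex{0,1} = 2
g(7) = mex{0,1} = 2
g(8) = mex{0,1} = 2
g(9) = mex{0,1,2} = 3
So g(9) = 3.
Heap B is a plain Nim heap of size 6, so its Grundy value is 6.
By the Sprague-Grundy theorem, the Grundy value of a sum of independent games is the XOR of the component values.
Combined value = 3 XOR 6 = 5.

5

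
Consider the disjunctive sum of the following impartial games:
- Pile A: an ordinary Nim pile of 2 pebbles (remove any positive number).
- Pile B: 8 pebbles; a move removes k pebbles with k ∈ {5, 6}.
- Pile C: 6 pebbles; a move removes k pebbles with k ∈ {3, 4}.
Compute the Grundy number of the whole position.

Pile A is a plain Nim pile of size 2, so its Grundy value is 2.
For pile B, compute g(0), g(1), … with moves {5, 6}:
g(0) = mex{} = 0
g(1) = mex{} = 0
g(2) = mex{} = 0
g(3) = mex{} = 0
g(4) = mex{} = 0
g(5) = mex{0} = 1
g(6) = mex{0} = 1
g(7) = mex{0} = 1
g(8) = mex{0} = 1
So g(8) = 1.
For pile C, compute g(0), g(1), … with moves {3, 4}:
g(0) = mex{} = 0
g(1) = mex{} = 0
g(2) = mex{} = 0
g(3) = mex{0} = 1
g(4) = mex{0} = 1
g(5) = mex{0} = 1
g(6) = mex{0,1} = 2
So g(6) = 2.
By the Sprague-Grundy theorem, the Grundy value of a sum of independent games is the XOR of the component values.
Combined value = 2 ⊕ 1 ⊕ 2 = 1.

1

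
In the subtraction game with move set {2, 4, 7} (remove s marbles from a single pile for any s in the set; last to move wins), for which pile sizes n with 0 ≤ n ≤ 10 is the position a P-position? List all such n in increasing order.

0, 1, 6, 9

Grundy values for subtraction set {2, 4, 7}:
g(0) = mex{} = 0
g(1) = mex{} = 0
g(2) = mex{0} = 1
g(3) = mex{0} = 1
g(4) = mex{0,1} = 2
g(5) = mex{0,1} = 2
g(6) = mex{1,2} = 0
g(7) = mex{0,1,2} = 3
g(8) = mex{0,2} = 1
g(9) = mex{1,2,3} = 0
g(10) = mex{0,1} = 2
The P-positions (g = 0) in 0..10 are 0, 1, 6, 9.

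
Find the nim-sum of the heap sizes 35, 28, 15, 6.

54

Compute the nim-sum pairwise:
35 ^ 28 = 63
63 ^ 15 = 48
48 ^ 6 = 54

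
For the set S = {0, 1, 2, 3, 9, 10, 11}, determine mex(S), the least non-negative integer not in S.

4

The values 0, 1, 2, 3 are all present; 4 is the first non-negative integer missing from the set.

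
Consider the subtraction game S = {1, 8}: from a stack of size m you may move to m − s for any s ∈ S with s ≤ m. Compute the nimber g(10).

Build the Grundy sequence with g(k) = mex{g(k−s) : s ∈ {1, 8}, s ≤ k}:
k:     0  1  2  3  4  5  6  7  8  9 10
g(k):  0  1  0  1  0  1  0  1  2  0  1
So g(10) = 1.

1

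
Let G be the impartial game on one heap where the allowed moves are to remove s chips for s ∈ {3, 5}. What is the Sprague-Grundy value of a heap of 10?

0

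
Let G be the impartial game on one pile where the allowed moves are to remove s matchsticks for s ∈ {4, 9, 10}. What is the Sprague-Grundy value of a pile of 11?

Grundy values for subtraction set {4, 9, 10}:
g(0) = mex{} = 0
g(1) = mex{} = 0
g(2) = mex{} = 0
g(3) = mex{} = 0
g(4) = mex{0} = 1
g(5) = mex{0} = 1
g(6) = mex{0} = 1
g(7) = mex{0} = 1
g(8) = mex{1} = 0
g(9) = mex{0,1} = 2
g(10) = mex{0,1} = 2
g(11) = mex{0,1} = 2
So g(11) = 2.

2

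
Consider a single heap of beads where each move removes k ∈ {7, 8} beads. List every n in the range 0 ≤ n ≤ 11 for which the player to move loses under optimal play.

Compute g(0), g(1), … for moves {7, 8}:
g(0) = mex{} = 0
g(1) = mex{} = 0
g(2) = mex{} = 0
g(3) = mex{} = 0
g(4) = mex{} = 0
g(5) = mex{} = 0
g(6) = mex{} = 0
g(7) = mex{0} = 1
g(8) = mex{0} = 1
g(9) = mex{0} = 1
g(10) = mex{0} = 1
g(11) = mex{0} = 1
The P-positions (g = 0) in 0..11 are 0, 1, 2, 3, 4, 5, 6.

0, 1, 2, 3, 4, 5, 6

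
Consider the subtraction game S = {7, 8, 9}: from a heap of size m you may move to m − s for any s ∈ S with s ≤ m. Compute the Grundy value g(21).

Compute g(0), g(1), … for moves {7, 8, 9}:
k:     0  1  2  3  4  5  6  7  8  9 10 11 12 13 14 15 16 17 18 19 20 21
g(k):  0  0  0  0  0  0  0  1  1  1  1  1  1  1  2  2  0  0  0  0  0  0
So g(21) = 0.

0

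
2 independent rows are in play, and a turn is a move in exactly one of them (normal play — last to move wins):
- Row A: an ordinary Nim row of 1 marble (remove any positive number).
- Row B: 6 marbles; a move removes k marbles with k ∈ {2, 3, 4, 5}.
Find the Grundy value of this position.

Row A is a plain Nim row of size 1, so its Grundy value is 1.
Grundy values for row B (subtraction set {2, 3, 4, 5}):
k:     0  1  2  3  4  5  6
g(k):  0  0  1  1  2  2  3
So g(6) = 3.
The value of a disjunctive sum is the nim-sum of the parts.
Combined value = 1 ⊕ 3 = 2.

2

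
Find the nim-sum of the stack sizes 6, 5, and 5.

6

Compute the nim-sum pairwise:
6 XOR 5 = 3
3 XOR 5 = 6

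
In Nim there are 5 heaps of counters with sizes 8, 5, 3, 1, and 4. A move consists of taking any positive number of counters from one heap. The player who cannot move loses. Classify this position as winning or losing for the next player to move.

Winning position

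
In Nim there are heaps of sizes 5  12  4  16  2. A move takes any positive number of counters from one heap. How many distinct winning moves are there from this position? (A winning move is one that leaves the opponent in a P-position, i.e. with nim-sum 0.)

1

Compute the nim-sum pairwise:
5 ^ 12 = 9
9 ^ 4 = 13
13 ^ 16 = 29
29 ^ 2 = 31
The overall nim-sum is X = 31. A heap of size p has a winning move iff p XOR X < p (reduce it to p XOR X).
  5: 5 XOR 31 = 26 ≥ 5 — no move.
  12: 12 XOR 31 = 19 ≥ 12 — no move.
  4: 4 XOR 31 = 27 ≥ 4 — no move.
  16: 16 XOR 31 = 15 < 16 — winning move (to 15).
  2: 2 XOR 31 = 29 ≥ 2 — no move.
That gives 1 winning move.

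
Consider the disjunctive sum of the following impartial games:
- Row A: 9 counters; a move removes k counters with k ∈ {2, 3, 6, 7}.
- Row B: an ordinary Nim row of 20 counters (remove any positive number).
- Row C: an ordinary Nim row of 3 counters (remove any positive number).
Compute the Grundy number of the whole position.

For row A, compute g(0), g(1), … with moves {2, 3, 6, 7}:
g(0) = mex{} = 0
g(1) = mex{} = 0
g(2) = mex{0} = 1
g(3) = mex{0} = 1
g(4) = mex{0,1} = 2
g(5) = mex{1} = 0
g(6) = mex{0,1,2} = 3
g(7) = mex{0,2} = 1
g(8) = mex{0,1,3} = 2
g(9) = mex{1,3} = 0
So g(9) = 0.
Row B is a plain Nim row of size 20, so its Grundy value is 20.
Row C is a plain Nim row of size 3, so its Grundy value is 3.
The value of a disjunctive sum is the nim-sum of the parts.
Combined value = 0 XOR 20 XOR 3 = 23.

23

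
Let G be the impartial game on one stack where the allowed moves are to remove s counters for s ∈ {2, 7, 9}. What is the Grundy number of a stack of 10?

Grundy values for subtraction set {2, 7, 9}:
k:     0  1  2  3  4  5  6  7  8  9 10
g(k):  0  0  1  1  0  0  1  1  2  2  3
So g(10) = 3.

3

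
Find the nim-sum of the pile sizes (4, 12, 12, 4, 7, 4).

3

Compute the nim-sum pairwise:
4 ^ 12 = 8
8 ^ 12 = 4
4 ^ 4 = 0
0 ^ 7 = 7
7 ^ 4 = 3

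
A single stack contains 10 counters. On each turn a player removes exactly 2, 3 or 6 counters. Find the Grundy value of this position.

0

Compute g(0), g(1), … for moves {2, 3, 6}:
k:     0  1  2  3  4  5  6  7  8  9 10
g(k):  0  0  1  1  2  0  3  1  2  0  0
So g(10) = 0.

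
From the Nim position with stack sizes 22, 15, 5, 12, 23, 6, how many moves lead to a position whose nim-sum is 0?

3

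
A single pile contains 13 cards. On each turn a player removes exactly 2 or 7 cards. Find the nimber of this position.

Grundy values for subtraction set {2, 7}:
k:     0  1  2  3  4  5  6  7  8  9 10 11 12 13
g(k):  0  0  1  1  0  0  1  1  2  0  0  1  1  0
So g(13) = 0.

0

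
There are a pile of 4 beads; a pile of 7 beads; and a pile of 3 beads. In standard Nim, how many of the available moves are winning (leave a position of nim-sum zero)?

0

Compute the nim-sum pairwise:
4 ^ 7 = 3
3 ^ 3 = 0
The nim-sum is already 0, so every move leaves a nonzero nim-sum — there are no winning moves.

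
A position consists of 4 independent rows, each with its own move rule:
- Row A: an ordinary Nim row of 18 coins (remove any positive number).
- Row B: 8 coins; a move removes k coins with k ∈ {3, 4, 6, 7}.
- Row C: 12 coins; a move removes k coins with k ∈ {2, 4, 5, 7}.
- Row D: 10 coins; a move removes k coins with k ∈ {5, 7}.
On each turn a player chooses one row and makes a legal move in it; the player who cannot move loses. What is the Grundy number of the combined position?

Row A is a plain Nim row of size 18, so its Grundy value is 18.
Grundy values for row B (subtraction set {3, 4, 6, 7}):
g(0) = mex{} = 0
g(1) = mex{} = 0
g(2) = mex{} = 0
g(3) = mex{0} = 1
g(4) = mex{0} = 1
g(5) = mex{0} = 1
g(6) = mex{0,1} = 2
g(7) = mex{0,1} = 2
g(8) = mex{0,1} = 2
So g(8) = 2.
Grundy values for row C (subtraction set {2, 4, 5, 7}):
k:     0  1  2  3  4  5  6  7  8  9 10 11 12
g(k):  0  0  1  1  2  2  3  3  4  0  0  1  1
So g(12) = 1.
Build the Grundy sequence for row D with g(k) = mex{g(k−s) : s ∈ {5, 7}, s ≤ k}:
g(0) = mex{} = 0
g(1) = mex{} = 0
g(2) = mex{} = 0
g(3) = mex{} = 0
g(4) = mex{} = 0
g(5) = mex{0} = 1
g(6) = mex{0} = 1
g(7) = mex{0} = 1
g(8) = mex{0} = 1
g(9) = mex{0} = 1
g(10) = mex{0,1} = 2
So g(10) = 2.
By the Sprague-Grundy theorem, the Grundy value of a sum of independent games is the XOR of the component values.
Combined value = 18 ⊕ 2 ⊕ 1 ⊕ 2 = 19.

19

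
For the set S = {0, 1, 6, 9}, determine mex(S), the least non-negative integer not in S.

The values 0, 1 are all present; 2 is the first non-negative integer missing from the set.

2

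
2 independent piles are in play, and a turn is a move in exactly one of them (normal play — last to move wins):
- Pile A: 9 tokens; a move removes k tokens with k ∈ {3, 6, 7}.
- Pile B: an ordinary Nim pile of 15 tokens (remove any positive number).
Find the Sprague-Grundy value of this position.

12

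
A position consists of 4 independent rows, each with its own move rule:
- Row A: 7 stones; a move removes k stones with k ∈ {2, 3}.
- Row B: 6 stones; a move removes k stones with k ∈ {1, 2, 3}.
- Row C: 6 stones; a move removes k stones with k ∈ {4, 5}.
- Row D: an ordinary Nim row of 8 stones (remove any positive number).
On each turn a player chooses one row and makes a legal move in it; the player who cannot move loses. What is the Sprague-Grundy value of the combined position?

10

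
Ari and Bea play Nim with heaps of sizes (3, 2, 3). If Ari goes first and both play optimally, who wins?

Ari wins

Nim-sum: 3 ^ 2 ^ 3 = 2.
The nim-sum is 2 ≠ 0, so this is an N-position: the player to move can win; Ari has a winning move.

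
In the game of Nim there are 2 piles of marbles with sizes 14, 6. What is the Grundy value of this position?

8

Compute the nim-sum pairwise:
14 XOR 6 = 8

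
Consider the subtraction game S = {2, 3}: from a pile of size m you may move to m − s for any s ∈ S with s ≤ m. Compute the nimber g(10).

0

Compute g(0), g(1), … for moves {2, 3}:
g(0) = mex{} = 0
g(1) = mex{} = 0
g(2) = mex{0} = 1
g(3) = mex{0} = 1
g(4) = mex{0,1} = 2
g(5) = mex{1} = 0
g(6) = mex{1,2} = 0
g(7) = mex{0,2} = 1
g(8) = mex{0} = 1
g(9) = mex{0,1} = 2
g(10) = mex{1} = 0
So g(10) = 0.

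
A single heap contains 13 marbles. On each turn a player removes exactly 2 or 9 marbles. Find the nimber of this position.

1

Grundy values for subtraction set {2, 9}:
k:     0  1  2  3  4  5  6  7  8  9 10 11 12 13
g(k):  0  0  1  1  0  0  1  1  0  2  1  0  0  1
So g(13) = 1.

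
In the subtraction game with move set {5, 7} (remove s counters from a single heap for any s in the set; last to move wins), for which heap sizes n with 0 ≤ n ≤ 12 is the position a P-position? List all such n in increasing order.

Compute g(0), g(1), … for moves {5, 7}:
k:     0  1  2  3  4  5  6  7  8  9 10 11 12
g(k):  0  0  0  0  0  1  1  1  1  1  2  2  0
The P-positions (g = 0) in 0..12 are 0, 1, 2, 3, 4, 12.

0, 1, 2, 3, 4, 12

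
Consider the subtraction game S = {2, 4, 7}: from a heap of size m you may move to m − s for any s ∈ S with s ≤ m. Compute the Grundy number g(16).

2

Grundy values for subtraction set {2, 4, 7}:
k:     0  1  2  3  4  5  6  7  8  9 10 11 12 13 14 15 16
g(k):  0  0  1  1  2  2  0  3  1  0  2  1  0  2  1  0  2
So g(16) = 2.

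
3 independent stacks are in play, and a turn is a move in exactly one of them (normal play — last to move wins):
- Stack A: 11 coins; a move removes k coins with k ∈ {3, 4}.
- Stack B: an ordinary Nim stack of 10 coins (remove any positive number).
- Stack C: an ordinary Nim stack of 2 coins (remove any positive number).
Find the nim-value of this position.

Grundy values for stack A (subtraction set {3, 4}):
g(0) = mex{} = 0
g(1) = mex{} = 0
g(2) = mex{} = 0
g(3) = mex{0} = 1
g(4) = mex{0} = 1
g(5) = mex{0} = 1
g(6) = mex{0,1} = 2
g(7) = mex{1} = 0
g(8) = mex{1} = 0
g(9) = mex{1,2} = 0
g(10) = mex{0,2} = 1
g(11) = mex{0} = 1
So g(11) = 1.
Stack B is a plain Nim stack of size 10, so its Grundy value is 10.
Stack C is a plain Nim stack of size 2, so its Grundy value is 2.
The value of a disjunctive sum is the nim-sum of the parts.
Combined value = 1 XOR 10 XOR 2 = 9.

9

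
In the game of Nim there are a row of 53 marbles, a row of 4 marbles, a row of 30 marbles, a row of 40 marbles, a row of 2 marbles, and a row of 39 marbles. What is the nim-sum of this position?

34

Nim-sum: 53 XOR 4 XOR 30 XOR 40 XOR 2 XOR 39 = 34.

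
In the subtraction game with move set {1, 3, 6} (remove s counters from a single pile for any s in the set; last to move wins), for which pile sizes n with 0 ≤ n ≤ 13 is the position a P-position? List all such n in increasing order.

0, 2, 4, 9, 11, 13

Compute g(0), g(1), … for moves {1, 3, 6}:
k:     0  1  2  3  4  5  6  7  8  9 10 11 12 13
g(k):  0  1  0  1  0  1  2  3  2  0  1  0  1  0
The P-positions (g = 0) in 0..13 are 0, 2, 4, 9, 11, 13.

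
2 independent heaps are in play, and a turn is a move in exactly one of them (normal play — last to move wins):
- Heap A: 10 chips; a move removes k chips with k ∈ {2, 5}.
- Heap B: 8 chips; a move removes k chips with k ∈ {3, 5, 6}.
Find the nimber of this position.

For heap A, compute g(0), g(1), … with moves {2, 5}:
k:     0  1  2  3  4  5  6  7  8  9 10
g(k):  0  0  1  1  0  2  1  0  0  1  1
So g(10) = 1.
Build the Grundy sequence for heap B with g(k) = mex{g(k−s) : s ∈ {3, 5, 6}, s ≤ k}:
g(0) = mex{} = 0
g(1) = mex{} = 0
g(2) = mex{} = 0
g(3) = mex{0} = 1
g(4) = mex{0} = 1
g(5) = mex{0} = 1
g(6) = mex{0,1} = 2
g(7) = mex{0,1} = 2
g(8) = mex{0,1} = 2
So g(8) = 2.
The value of a disjunctive sum is the nim-sum of the parts.
Combined value = 1 XOR 2 = 3.

3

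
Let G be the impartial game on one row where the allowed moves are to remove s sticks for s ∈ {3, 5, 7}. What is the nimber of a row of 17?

Build the Grundy sequence with g(k) = mex{g(k−s) : s ∈ {3, 5, 7}, s ≤ k}:
k:     0  1  2  3  4  5  6  7  8  9 10 11 12 13 14 15 16 17
g(k):  0  0  0  1  1  1  2  2  2  3  0  0  0  1  1  1  2  2
So g(17) = 2.

2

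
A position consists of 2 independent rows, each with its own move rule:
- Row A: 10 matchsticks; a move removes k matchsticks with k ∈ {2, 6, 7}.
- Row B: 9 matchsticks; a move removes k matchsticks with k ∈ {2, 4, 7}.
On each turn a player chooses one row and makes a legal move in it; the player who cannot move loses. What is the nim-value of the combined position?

3

Build the Grundy sequence for row A with g(k) = mex{g(k−s) : s ∈ {2, 6, 7}, s ≤ k}:
g(0) = mex{} = 0
g(1) = mex{} = 0
g(2) = mex{0} = 1
g(3) = mex{0} = 1
g(4) = mex{1} = 0
g(5) = mex{1} = 0
g(6) = mex{0} = 1
g(7) = mex{0} = 1
g(8) = mex{0,1} = 2
g(9) = mex{1} = 0
g(10) = mex{0,1,2} = 3
So g(10) = 3.
Grundy values for row B (subtraction set {2, 4, 7}):
k:     0  1  2  3  4  5  6  7  8  9
g(k):  0  0  1  1  2  2  0  3  1  0
So g(9) = 0.
The value of a disjunctive sum is the nim-sum of the parts.
Combined value = 3 ⊕ 0 = 3.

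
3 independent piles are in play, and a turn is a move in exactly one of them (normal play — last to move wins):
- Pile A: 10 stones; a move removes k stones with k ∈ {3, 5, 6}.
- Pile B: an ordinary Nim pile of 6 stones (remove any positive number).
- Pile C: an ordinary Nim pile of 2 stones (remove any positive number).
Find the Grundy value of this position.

4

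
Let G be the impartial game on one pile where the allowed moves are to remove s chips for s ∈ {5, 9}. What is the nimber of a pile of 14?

Compute g(0), g(1), … for moves {5, 9}:
k:     0  1  2  3  4  5  6  7  8  9 10 11 12 13 14
g(k):  0  0  0  0  0  1  1  1  1  1  2  2  2  2  0
So g(14) = 0.

0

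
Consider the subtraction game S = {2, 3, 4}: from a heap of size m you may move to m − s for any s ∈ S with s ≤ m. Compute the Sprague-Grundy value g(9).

Grundy values for subtraction set {2, 3, 4}:
k:     0  1  2  3  4  5  6  7  8  9
g(k):  0  0  1  1  2  2  0  0  1  1
So g(9) = 1.

1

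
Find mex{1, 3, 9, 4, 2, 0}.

5

The values 0, 1, 2, 3, 4 are all present; 5 is the first non-negative integer missing from the set.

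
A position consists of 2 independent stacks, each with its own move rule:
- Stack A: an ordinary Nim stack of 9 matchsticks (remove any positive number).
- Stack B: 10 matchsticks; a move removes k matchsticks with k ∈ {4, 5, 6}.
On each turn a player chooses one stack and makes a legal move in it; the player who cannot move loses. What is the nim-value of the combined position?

9

Stack A is a plain Nim stack of size 9, so its Grundy value is 9.
Build the Grundy sequence for stack B with g(k) = mex{g(k−s) : s ∈ {4, 5, 6}, s ≤ k}:
k:     0  1  2  3  4  5  6  7  8  9 10
g(k):  0  0  0  0  1  1  1  1  2  2  0
So g(10) = 0.
By the Sprague-Grundy theorem, the Grundy value of a sum of independent games is the XOR of the component values.
Combined value = 9 ⊕ 0 = 9.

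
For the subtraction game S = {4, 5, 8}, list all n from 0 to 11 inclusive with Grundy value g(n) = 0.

0, 1, 2, 3

Compute g(0), g(1), … for moves {4, 5, 8}:
k:     0  1  2  3  4  5  6  7  8  9 10 11
g(k):  0  0  0  0  1  1  1  1  2  2  2  2
The P-positions (g = 0) in 0..11 are 0, 1, 2, 3.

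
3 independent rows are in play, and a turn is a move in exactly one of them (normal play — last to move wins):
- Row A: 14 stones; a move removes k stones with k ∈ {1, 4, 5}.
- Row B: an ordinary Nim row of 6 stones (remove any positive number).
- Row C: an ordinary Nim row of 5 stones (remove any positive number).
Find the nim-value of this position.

For row A, compute g(0), g(1), … with moves {1, 4, 5}:
k:     0  1  2  3  4  5  6  7  8  9 10 11 12 13 14
g(k):  0  1  0  1  2  3  2  3  0  1  0  1  2  3  2
So g(14) = 2.
Row B is a plain Nim row of size 6, so its Grundy value is 6.
Row C is a plain Nim row of size 5, so its Grundy value is 5.
By the Sprague-Grundy theorem, the Grundy value of a sum of independent games is the XOR of the component values.
Combined value = 2 XOR 6 XOR 5 = 1.

1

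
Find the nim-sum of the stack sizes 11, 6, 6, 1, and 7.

13

Write each in binary and XOR column by column:
  1011  (11)
  0110  (6)
  0110  (6)
  0001  (1)
  0111  (7)
  ----
  1101  (13)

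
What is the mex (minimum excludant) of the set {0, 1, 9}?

2

The values 0, 1 are all present; 2 is the first non-negative integer missing from the set.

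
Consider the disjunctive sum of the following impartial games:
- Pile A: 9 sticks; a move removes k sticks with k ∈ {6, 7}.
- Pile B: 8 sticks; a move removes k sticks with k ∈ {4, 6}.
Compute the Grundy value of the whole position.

3

For pile A, compute g(0), g(1), … with moves {6, 7}:
k:     0  1  2  3  4  5  6  7  8  9
g(k):  0  0  0  0  0  0  1  1  1  1
So g(9) = 1.
For pile B, compute g(0), g(1), … with moves {4, 6}:
g(0) = mex{} = 0
g(1) = mex{} = 0
g(2) = mex{} = 0
g(3) = mex{} = 0
g(4) = mex{0} = 1
g(5) = mex{0} = 1
g(6) = mex{0} = 1
g(7) = mex{0} = 1
g(8) = mex{0,1} = 2
So g(8) = 2.
The value of a disjunctive sum is the nim-sum of the parts.
Combined value = 1 ⊕ 2 = 3.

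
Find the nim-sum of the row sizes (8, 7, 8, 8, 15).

0

Bitwise XOR of the heap sizes:
  1000  (8)
  0111  (7)
  1000  (8)
  1000  (8)
  1111  (15)
  ----
  0000  (0)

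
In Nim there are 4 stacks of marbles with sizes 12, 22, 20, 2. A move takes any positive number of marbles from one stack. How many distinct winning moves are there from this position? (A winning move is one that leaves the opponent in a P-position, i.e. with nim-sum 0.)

Write each in binary and XOR column by column:
  01100  (12)
  10110  (22)
  10100  (20)
  00010  (2)
  -----
  01100  (12)
The overall nim-sum is X = 12. A stack of size p has a winning move iff p XOR X < p (reduce it to p XOR X).
  12: 12 XOR 12 = 0 < 12 — winning move (to 0).
  22: 22 XOR 12 = 26 ≥ 22 — no move.
  20: 20 XOR 12 = 24 ≥ 20 — no move.
  2: 2 XOR 12 = 14 ≥ 2 — no move.
That gives 1 winning move.

1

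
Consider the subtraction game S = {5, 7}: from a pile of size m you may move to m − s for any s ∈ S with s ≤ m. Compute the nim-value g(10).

Compute g(0), g(1), … for moves {5, 7}:
k:     0  1  2  3  4  5  6  7  8  9 10
g(k):  0  0  0  0  0  1  1  1  1  1  2
So g(10) = 2.

2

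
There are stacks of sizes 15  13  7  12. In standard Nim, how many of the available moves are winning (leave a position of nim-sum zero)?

3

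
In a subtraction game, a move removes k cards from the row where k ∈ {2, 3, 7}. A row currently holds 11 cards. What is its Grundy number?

Compute g(0), g(1), … for moves {2, 3, 7}:
k:     0  1  2  3  4  5  6  7  8  9 10 11
g(k):  0  0  1  1  2  0  0  1  1  2  0  0
So g(11) = 0.

0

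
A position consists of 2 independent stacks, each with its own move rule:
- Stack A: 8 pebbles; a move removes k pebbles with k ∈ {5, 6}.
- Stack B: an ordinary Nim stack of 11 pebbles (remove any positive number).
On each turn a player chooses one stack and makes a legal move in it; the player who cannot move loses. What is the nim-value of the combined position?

10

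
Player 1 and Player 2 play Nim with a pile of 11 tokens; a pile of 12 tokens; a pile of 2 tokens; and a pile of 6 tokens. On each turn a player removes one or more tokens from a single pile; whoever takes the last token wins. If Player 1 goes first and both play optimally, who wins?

Player 1 wins

Compute the nim-sum pairwise:
11 ^ 12 = 7
7 ^ 2 = 5
5 ^ 6 = 3
The nim-sum is 3 ≠ 0, so this is an N-position: the player to move can win; Player 1 has a winning move.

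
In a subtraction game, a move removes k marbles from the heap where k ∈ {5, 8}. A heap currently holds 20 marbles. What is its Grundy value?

1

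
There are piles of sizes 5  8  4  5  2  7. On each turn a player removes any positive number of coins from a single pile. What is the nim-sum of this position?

9

Compute the nim-sum pairwise:
5 ⊕ 8 = 13
13 ⊕ 4 = 9
9 ⊕ 5 = 12
12 ⊕ 2 = 14
14 ⊕ 7 = 9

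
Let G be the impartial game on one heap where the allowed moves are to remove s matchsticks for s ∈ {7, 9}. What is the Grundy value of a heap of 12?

Build the Grundy sequence with g(k) = mex{g(k−s) : s ∈ {7, 9}, s ≤ k}:
k:     0  1  2  3  4  5  6  7  8  9 10 11 12
g(k):  0  0  0  0  0  0  0  1  1  1  1  1  1
So g(12) = 1.

1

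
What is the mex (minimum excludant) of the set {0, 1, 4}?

2

The values 0, 1 are all present; 2 is the first non-negative integer missing from the set.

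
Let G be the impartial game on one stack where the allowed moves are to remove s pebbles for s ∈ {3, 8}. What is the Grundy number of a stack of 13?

0

Compute g(0), g(1), … for moves {3, 8}:
g(0) = mex{} = 0
g(1) = mex{} = 0
g(2) = mex{} = 0
g(3) = mex{0} = 1
g(4) = mex{0} = 1
g(5) = mex{0} = 1
g(6) = mex{1} = 0
g(7) = mex{1} = 0
g(8) = mex{0,1} = 2
g(9) = mex{0} = 1
g(10) = mex{0} = 1
g(11) = mex{1,2} = 0
g(12) = mex{1} = 0
g(13) = mex{1} = 0
So g(13) = 0.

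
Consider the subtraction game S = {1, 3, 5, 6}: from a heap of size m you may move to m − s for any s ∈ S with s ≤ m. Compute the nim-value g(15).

Build the Grundy sequence with g(k) = mex{g(k−s) : s ∈ {1, 3, 5, 6}, s ≤ k}:
k:     0  1  2  3  4  5  6  7  8  9 10 11 12 13 14 15
g(k):  0  1  0  1  0  1  2  3  2  3  2  0  1  0  1  0
So g(15) = 0.

0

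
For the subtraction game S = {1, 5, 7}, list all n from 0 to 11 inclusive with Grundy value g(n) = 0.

0, 2, 4, 6, 8, 10

Grundy values for subtraction set {1, 5, 7}:
g(0) = mex{} = 0
g(1) = mex{0} = 1
g(2) = mex{1} = 0
g(3) = mex{0} = 1
g(4) = mex{1} = 0
g(5) = mex{0} = 1
g(6) = mex{1} = 0
g(7) = mex{0} = 1
g(8) = mex{1} = 0
g(9) = mex{0} = 1
g(10) = mex{1} = 0
g(11) = mex{0} = 1
The P-positions (g = 0) in 0..11 are 0, 2, 4, 6, 8, 10.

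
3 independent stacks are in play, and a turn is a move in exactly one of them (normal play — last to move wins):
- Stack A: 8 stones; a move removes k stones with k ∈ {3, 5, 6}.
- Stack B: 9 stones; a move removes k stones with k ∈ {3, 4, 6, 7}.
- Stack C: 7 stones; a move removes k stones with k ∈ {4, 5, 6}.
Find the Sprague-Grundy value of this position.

For stack A, compute g(0), g(1), … with moves {3, 5, 6}:
k:     0  1  2  3  4  5  6  7  8
g(k):  0  0  0  1  1  1  2  2  2
So g(8) = 2.
For stack B, compute g(0), g(1), … with moves {3, 4, 6, 7}:
k:     0  1  2  3  4  5  6  7  8  9
g(k):  0  0  0  1  1  1  2  2  2  3
So g(9) = 3.
Build the Grundy sequence for stack C with g(k) = mex{g(k−s) : s ∈ {4, 5, 6}, s ≤ k}:
g(0) = mex{} = 0
g(1) = mex{} = 0
g(2) = mex{} = 0
g(3) = mex{} = 0
g(4) = mex{0} = 1
g(5) = mex{0} = 1
g(6) = mex{0} = 1
g(7) = mex{0} = 1
So g(7) = 1.
By the Sprague-Grundy theorem, the Grundy value of a sum of independent games is the XOR of the component values.
Combined value = 2 ⊕ 3 ⊕ 1 = 0.

0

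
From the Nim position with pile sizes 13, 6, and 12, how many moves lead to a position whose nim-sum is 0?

3

In binary:
  1101  (13)
  0110  (6)
  1100  (12)
  ----
  0111  (7)
The overall nim-sum is X = 7. A pile of size p has a winning move iff p XOR X < p (reduce it to p XOR X).
  13: 13 XOR 7 = 10 < 13 — winning move (to 10).
  6: 6 XOR 7 = 1 < 6 — winning move (to 1).
  12: 12 XOR 7 = 11 < 12 — winning move (to 11).
That gives 3 winning moves.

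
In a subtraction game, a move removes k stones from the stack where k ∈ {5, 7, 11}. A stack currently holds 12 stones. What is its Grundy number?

2

Grundy values for subtraction set {5, 7, 11}:
g(0) = mex{} = 0
g(1) = mex{} = 0
g(2) = mex{} = 0
g(3) = mex{} = 0
g(4) = mex{} = 0
g(5) = mex{0} = 1
g(6) = mex{0} = 1
g(7) = mex{0} = 1
g(8) = mex{0} = 1
g(9) = mex{0} = 1
g(10) = mex{0,1} = 2
g(11) = mex{0,1} = 2
g(12) = mex{0,1} = 2
So g(12) = 2.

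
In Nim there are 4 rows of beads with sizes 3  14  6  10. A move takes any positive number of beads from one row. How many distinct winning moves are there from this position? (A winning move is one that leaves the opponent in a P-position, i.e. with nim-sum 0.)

Write each in binary and XOR column by column:
  0011  (3)
  1110  (14)
  0110  (6)
  1010  (10)
  ----
  0001  (1)
The overall nim-sum is X = 1. A row of size p has a winning move iff p XOR X < p (reduce it to p XOR X).
  3: 3 XOR 1 = 2 < 3 — winning move (to 2).
  14: 14 XOR 1 = 15 ≥ 14 — no move.
  6: 6 XOR 1 = 7 ≥ 6 — no move.
  10: 10 XOR 1 = 11 ≥ 10 — no move.
That gives 1 winning move.

1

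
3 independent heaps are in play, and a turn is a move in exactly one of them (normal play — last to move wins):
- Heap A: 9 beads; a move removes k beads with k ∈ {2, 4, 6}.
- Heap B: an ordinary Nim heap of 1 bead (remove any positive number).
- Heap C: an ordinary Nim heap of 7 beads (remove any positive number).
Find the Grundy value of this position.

Build the Grundy sequence for heap A with g(k) = mex{g(k−s) : s ∈ {2, 4, 6}, s ≤ k}:
k:     0  1  2  3  4  5  6  7  8  9
g(k):  0  0  1  1  2  2  3  3  0  0
So g(9) = 0.
Heap B is a plain Nim heap of size 1, so its Grundy value is 1.
Heap C is a plain Nim heap of size 7, so its Grundy value is 7.
By the Sprague-Grundy theorem, the Grundy value of a sum of independent games is the XOR of the component values.
Combined value = 0 ⊕ 1 ⊕ 7 = 6.

6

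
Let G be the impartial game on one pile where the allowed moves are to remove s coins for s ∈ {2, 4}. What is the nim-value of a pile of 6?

0

Grundy values for subtraction set {2, 4}:
k:     0  1  2  3  4  5  6
g(k):  0  0  1  1  2  2  0
So g(6) = 0.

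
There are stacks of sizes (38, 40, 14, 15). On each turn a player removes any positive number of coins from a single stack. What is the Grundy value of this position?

Nim-sum: 38 ^ 40 ^ 14 ^ 15 = 15.

15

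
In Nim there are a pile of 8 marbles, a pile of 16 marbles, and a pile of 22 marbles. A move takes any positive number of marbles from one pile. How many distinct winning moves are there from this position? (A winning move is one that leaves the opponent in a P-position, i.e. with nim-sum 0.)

Nim-sum: 8 XOR 16 XOR 22 = 14.
The overall nim-sum is X = 14. A pile of size p has a winning move iff p XOR X < p (reduce it to p XOR X).
  8: 8 XOR 14 = 6 < 8 — winning move (to 6).
  16: 16 XOR 14 = 30 ≥ 16 — no move.
  22: 22 XOR 14 = 24 ≥ 22 — no move.
That gives 1 winning move.

1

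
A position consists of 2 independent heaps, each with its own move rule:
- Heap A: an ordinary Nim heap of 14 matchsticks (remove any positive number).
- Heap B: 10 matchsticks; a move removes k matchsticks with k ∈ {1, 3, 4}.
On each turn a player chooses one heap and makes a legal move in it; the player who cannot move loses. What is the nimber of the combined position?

Heap A is a plain Nim heap of size 14, so its Grundy value is 14.
For heap B, compute g(0), g(1), … with moves {1, 3, 4}:
k:     0  1  2  3  4  5  6  7  8  9 10
g(k):  0  1  0  1  2  3  2  0  1  0  1
So g(10) = 1.
By the Sprague-Grundy theorem, the Grundy value of a sum of independent games is the XOR of the component values.
Combined value = 14 ⊕ 1 = 15.

15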